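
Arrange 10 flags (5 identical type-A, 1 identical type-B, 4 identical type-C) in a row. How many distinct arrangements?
10! / (5! × 1! × 4!) = 1260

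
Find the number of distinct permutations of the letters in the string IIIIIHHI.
8! / (2! × 6!) = 28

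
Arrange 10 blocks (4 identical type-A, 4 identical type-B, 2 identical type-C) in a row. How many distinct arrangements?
10! / (4! × 4! × 2!) = 3150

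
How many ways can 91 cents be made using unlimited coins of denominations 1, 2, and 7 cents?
Coefficient of x^91 in 1/(1-x^1) · 1/(1-x^2) · 1/(1-x^7). Case on j = number of 7-cent coins (j = 0..13); remainder r = 91 - 7j is made from {1,2} in ⌊r/2⌋+1 ways. r = 91, 84, 77, 70, 63, 56, 49, 42, 35, 28, 21, 14, 7, 0 → 46 + 43 + 39 + 36 + 32 + 29 + 25 + 22 + 18 + 15 + 11 + 8 + 4 + 1 = 329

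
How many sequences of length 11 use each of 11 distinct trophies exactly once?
11! = 39916800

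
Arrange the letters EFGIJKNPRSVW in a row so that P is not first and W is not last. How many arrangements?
By inclusion-exclusion: 12! - 2×(12-1)! + (12-2)! = 479001600 - 79833600 + 3628800 = 402796800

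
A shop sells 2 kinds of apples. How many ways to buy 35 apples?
C(35+2-1, 2-1) = C(36, 1) = 36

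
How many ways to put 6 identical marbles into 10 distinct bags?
C(6+10-1, 10-1) = C(15, 9) = 5005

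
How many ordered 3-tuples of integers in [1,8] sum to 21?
Coefficient of x^21 in (x + x² + ... + x^8)^3. By inclusion-exclusion on dice exceeding 8: Σ_j (-1)^j C(3,j)·C(21-1-8j, 2) = C(3,0)·C(20,2) - C(3,1)·C(12,2) + C(3,2)·C(4,2) = 1·190 - 3·66 + 3·6 = 10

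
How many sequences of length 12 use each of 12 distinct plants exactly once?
12! = 479001600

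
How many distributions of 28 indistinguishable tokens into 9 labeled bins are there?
C(28+9-1, 9-1) = C(36, 8) = 30260340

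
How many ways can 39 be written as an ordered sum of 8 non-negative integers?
C(39+8-1, 8-1) = C(46, 7) = 53524680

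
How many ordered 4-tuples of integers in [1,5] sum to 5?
Coefficient of x^5 in (x + x² + ... + x^5)^4. By inclusion-exclusion on dice exceeding 5: Σ_j (-1)^j C(4,j)·C(5-1-5j, 3) = C(4,0)·C(4,3) = 1·4 = 4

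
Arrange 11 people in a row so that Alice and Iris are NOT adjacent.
Total - adjacent = 11! - (11-1)!×2 = 39916800 - 7257600 = 32659200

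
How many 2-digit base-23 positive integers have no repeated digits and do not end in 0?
Last digit: 22 nonzero choices. First digit: 21 (nonzero, ≠last). Middle 0: P(21,0) = 1. Total = 462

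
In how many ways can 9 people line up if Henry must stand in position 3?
Fix one position: (9-1)! = 40320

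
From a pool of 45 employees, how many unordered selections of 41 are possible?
C(45,41) = 45!/(41!×4!) = 148995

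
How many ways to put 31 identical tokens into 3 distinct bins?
C(31+3-1, 3-1) = C(33, 2) = 528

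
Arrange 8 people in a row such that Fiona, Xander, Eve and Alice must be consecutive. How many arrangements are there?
Treat the 4 as one block: (8-4+1)! × 4! = 120 × 24 = 2880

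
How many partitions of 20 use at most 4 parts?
By conjugation, equals partitions of 20 into parts ≤ 4. Let r_j(i) = number of partitions of i into parts ≤ j, for i = 0..20. r_1(i) = 1 for all i; r_j(i) = r_{j-1}(i) + r_j(i-j). Rows j = 2..4: ≤2: 1 1 2 2 3 3 4 4 5 5 6 6 7 7 8 8 9 9 10 10 11; ≤3: 1 1 2 3 4 5 7 8 10 12 14 16 19 21 24 27 30 33 37 40 44; ≤4: 1 1 2 3 5 6 9 11 15 18 23 27 34 39 47 54 64 72 84 94 108. r_4(20) = 108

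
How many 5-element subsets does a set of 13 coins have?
C(13,5) = 13!/(5!×8!) = 1287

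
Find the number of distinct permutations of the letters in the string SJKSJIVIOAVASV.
14! / (3! × 2! × 2! × 2! × 3! × 1! × 1!) = 302702400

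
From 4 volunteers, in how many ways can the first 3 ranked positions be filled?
P(4,3) = 4!/(4-3)! = 24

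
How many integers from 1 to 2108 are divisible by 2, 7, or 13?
⌊2108/2⌋+⌊2108/7⌋+⌊2108/13⌋ - ⌊2108/14⌋-⌊2108/26⌋-⌊2108/91⌋ + ⌊2108/182⌋ = 1054+301+162 - 150-81-23 + 11 = 1274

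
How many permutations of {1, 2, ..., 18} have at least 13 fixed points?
Exactly j fixed points: C(18,j)·!(18-j); sum over j ≥ 13 (derangement numbers via !m = (m-1)·(!(m-1) + !(m-2)): !0..!5 = 1, 0, 1, 2, 9, 44). Σ_{j=13}^{18} C(18,j)·!(18-j) = C(18,13)·!5 + C(18,14)·!4 + C(18,15)·!3 + C(18,16)·!2 + C(18,17)·!1 + C(18,18)·!0 = 8568·44 + 3060·9 + 816·2 + 153·1 + 18·0 + 1·1 = 406318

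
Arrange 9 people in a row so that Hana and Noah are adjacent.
Treat as block: (9-1)! × 2! = 40320 × 2 = 80640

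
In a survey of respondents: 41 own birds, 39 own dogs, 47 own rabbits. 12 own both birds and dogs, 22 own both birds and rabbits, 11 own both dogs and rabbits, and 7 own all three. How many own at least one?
|A∪B∪C| = 41+39+47-12-22-11+7 = 89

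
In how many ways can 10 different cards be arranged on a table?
10! = 3628800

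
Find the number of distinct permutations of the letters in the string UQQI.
4! / (2! × 1! × 1!) = 12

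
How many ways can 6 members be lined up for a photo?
6! = 720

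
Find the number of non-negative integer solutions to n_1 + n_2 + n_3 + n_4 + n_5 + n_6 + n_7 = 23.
C(23+7-1, 7-1) = C(29, 6) = 475020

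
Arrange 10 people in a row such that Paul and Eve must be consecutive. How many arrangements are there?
Treat the 2 as one block: (10-2+1)! × 2! = 362880 × 2 = 725760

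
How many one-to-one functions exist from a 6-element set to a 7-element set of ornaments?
P(7,6) = 7!/(7-6)! = 5040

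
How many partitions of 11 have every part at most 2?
Let r_j(i) = number of partitions of i into parts ≤ j, for i = 0..11. r_1(i) = 1 for all i; r_j(i) = r_{j-1}(i) + r_j(i-j). Rows j = 2..2: ≤2: 1 1 2 2 3 3 4 4 5 5 6 6. r_2(11) = 6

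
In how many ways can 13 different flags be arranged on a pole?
13! = 6227020800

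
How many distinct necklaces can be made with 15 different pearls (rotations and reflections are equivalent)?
(15-1)!/2 = 87178291200/2 = 43589145600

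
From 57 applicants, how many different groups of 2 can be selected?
C(57,2) = 57!/(2!×55!) = 1596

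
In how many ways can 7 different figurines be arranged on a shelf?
7! = 5040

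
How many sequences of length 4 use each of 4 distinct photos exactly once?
4! = 24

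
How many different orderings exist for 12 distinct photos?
12! = 479001600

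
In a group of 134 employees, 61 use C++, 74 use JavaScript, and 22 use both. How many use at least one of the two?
|A∪B| = |A| + |B| - |A∩B| = 61 + 74 - 22 = 113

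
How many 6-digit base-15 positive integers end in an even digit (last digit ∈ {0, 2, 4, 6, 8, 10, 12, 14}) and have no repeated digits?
Last∈{0,2,4,6,8,10,12,14}. Last=0: 240240. Last nonzero: 7×13×P(13,4) = 1561560. Total = 1801800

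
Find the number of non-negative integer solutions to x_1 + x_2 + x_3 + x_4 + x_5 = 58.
C(58+5-1, 5-1) = C(62, 4) = 557845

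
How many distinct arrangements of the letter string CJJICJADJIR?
11! / (1! × 1! × 2! × 1! × 4! × 2!) = 415800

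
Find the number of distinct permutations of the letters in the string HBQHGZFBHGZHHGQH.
16! / (3! × 2! × 6! × 2! × 2! × 1!) = 605404800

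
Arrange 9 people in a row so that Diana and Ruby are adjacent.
Treat as block: (9-1)! × 2! = 40320 × 2 = 80640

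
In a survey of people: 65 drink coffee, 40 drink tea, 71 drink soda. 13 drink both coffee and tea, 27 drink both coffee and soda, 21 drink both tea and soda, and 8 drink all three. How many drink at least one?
|A∪B∪C| = 65+40+71-13-27-21+8 = 123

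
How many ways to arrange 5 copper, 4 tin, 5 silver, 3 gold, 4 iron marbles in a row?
21! / (5! × 4! × 5! × 3! × 4!) = 1026615189600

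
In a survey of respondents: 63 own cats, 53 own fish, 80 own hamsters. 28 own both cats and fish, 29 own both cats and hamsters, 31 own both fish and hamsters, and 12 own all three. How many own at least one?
|A∪B∪C| = 63+53+80-28-29-31+12 = 120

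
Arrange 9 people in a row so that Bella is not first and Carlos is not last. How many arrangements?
By inclusion-exclusion: 9! - 2×(9-1)! + (9-2)! = 362880 - 80640 + 5040 = 287280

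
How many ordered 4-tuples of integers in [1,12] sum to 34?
Coefficient of x^34 in (x + x² + ... + x^12)^4. By inclusion-exclusion on dice exceeding 12: Σ_j (-1)^j C(4,j)·C(34-1-12j, 3) = C(4,0)·C(33,3) - C(4,1)·C(21,3) + C(4,2)·C(9,3) = 1·5456 - 4·1330 + 6·84 = 640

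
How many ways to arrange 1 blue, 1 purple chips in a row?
2! / (1! × 1!) = 2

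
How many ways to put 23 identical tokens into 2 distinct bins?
C(23+2-1, 2-1) = C(24, 1) = 24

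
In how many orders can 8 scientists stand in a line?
8! = 40320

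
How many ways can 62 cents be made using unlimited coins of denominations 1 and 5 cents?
Coefficient of x^62 in 1/(1-x^1) · 1/(1-x^5). Use j coins of 5 for j = 0..⌊62/5⌋ = 12, the rest in 1s: 12 + 1 = 13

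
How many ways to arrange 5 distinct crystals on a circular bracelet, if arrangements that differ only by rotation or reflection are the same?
(5-1)!/2 = 24/2 = 12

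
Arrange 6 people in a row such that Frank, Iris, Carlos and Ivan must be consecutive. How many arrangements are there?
Treat the 4 as one block: (6-4+1)! × 4! = 6 × 24 = 144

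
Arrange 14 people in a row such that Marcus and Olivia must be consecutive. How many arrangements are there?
Treat the 2 as one block: (14-2+1)! × 2! = 6227020800 × 2 = 12454041600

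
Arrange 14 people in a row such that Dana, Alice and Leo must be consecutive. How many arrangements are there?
Treat the 3 as one block: (14-3+1)! × 3! = 479001600 × 6 = 2874009600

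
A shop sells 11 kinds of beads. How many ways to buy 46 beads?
C(46+11-1, 11-1) = C(56, 10) = 35607051480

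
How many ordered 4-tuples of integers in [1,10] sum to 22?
Coefficient of x^22 in (x + x² + ... + x^10)^4. By inclusion-exclusion on dice exceeding 10: Σ_j (-1)^j C(4,j)·C(22-1-10j, 3) = C(4,0)·C(21,3) - C(4,1)·C(11,3) = 1·1330 - 4·165 = 670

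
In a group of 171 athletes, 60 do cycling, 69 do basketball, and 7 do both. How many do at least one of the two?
|A∪B| = |A| + |B| - |A∩B| = 60 + 69 - 7 = 122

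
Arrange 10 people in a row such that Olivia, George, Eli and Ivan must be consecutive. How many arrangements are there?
Treat the 4 as one block: (10-4+1)! × 4! = 5040 × 24 = 120960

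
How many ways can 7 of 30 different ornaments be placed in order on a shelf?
P(30,7) = 30!/(30-7)! = 10260432000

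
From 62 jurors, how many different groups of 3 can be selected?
C(62,3) = 62!/(3!×59!) = 37820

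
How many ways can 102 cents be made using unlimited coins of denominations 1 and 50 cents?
Coefficient of x^102 in 1/(1-x^1) · 1/(1-x^50). Use j coins of 50 for j = 0..⌊102/50⌋ = 2, the rest in 1s: 2 + 1 = 3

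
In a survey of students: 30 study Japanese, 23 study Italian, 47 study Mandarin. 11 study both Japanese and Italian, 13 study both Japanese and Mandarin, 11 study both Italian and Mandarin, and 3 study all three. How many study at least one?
|A∪B∪C| = 30+23+47-11-13-11+3 = 68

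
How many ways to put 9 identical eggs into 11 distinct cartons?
C(9+11-1, 11-1) = C(19, 10) = 92378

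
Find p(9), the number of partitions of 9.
Pentagonal recurrence p(n) = p(n-1) + p(n-2) - p(n-5) - p(n-7) + p(n-12) + p(n-15) - ... gives p(0..8) = 1, 1, 2, 3, 5, 7, 11, 15, 22. p(9) = p(8) + p(7) - p(4) - p(2) = 22 + 15 - 5 - 2 = 30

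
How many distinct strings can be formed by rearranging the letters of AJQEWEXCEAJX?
12! / (1! × 2! × 1! × 2! × 2! × 1! × 3!) = 9979200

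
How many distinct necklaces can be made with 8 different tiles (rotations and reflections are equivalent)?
(8-1)!/2 = 5040/2 = 2520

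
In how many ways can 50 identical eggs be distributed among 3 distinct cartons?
C(50+3-1, 3-1) = C(52, 2) = 1326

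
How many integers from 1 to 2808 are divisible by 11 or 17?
⌊2808/11⌋ + ⌊2808/17⌋ - ⌊2808/187⌋ = 255 + 165 - 15 = 405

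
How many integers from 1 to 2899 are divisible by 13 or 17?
⌊2899/13⌋ + ⌊2899/17⌋ - ⌊2899/221⌋ = 223 + 170 - 13 = 380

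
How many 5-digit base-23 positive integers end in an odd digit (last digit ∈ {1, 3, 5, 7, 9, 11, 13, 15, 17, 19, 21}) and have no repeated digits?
Last∈{1,3,5,7,9,11,13,15,17,19,21}. Last=0: 0. Last nonzero: 11×21×P(21,3) = 1843380. Total = 1843380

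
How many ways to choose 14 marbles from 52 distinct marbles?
C(52,14) = 52!/(14!×38!) = 1768966344600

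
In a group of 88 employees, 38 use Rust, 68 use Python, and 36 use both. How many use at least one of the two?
|A∪B| = |A| + |B| - |A∩B| = 38 + 68 - 36 = 70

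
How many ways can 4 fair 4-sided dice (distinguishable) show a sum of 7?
Coefficient of x^7 in (x + x² + ... + x^4)^4. By inclusion-exclusion on dice exceeding 4: Σ_j (-1)^j C(4,j)·C(7-1-4j, 3) = C(4,0)·C(6,3) = 1·20 = 20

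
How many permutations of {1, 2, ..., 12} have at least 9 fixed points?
Exactly j fixed points: C(12,j)·!(12-j); sum over j ≥ 9 (derangement numbers via !m = (m-1)·(!(m-1) + !(m-2)): !0..!3 = 1, 0, 1, 2). Σ_{j=9}^{12} C(12,j)·!(12-j) = C(12,9)·!3 + C(12,10)·!2 + C(12,11)·!1 + C(12,12)·!0 = 220·2 + 66·1 + 12·0 + 1·1 = 507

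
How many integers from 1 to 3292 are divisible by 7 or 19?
⌊3292/7⌋ + ⌊3292/19⌋ - ⌊3292/133⌋ = 470 + 173 - 24 = 619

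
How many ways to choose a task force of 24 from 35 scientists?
C(35,24) = 35!/(24!×11!) = 417225900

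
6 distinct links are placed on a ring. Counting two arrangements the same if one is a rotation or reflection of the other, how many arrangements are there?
(6-1)!/2 = 120/2 = 60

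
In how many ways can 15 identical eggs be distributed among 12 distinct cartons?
C(15+12-1, 12-1) = C(26, 11) = 7726160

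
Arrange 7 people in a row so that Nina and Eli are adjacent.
Treat as block: (7-1)! × 2! = 720 × 2 = 1440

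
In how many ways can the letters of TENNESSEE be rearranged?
9! / (1! × 4! × 2! × 2!) = 3780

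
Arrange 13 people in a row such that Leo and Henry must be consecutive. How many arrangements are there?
Treat the 2 as one block: (13-2+1)! × 2! = 479001600 × 2 = 958003200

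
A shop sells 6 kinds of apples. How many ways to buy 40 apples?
C(40+6-1, 6-1) = C(45, 5) = 1221759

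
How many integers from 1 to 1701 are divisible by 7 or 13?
⌊1701/7⌋ + ⌊1701/13⌋ - ⌊1701/91⌋ = 243 + 130 - 18 = 355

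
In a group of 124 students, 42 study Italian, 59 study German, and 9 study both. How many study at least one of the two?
|A∪B| = |A| + |B| - |A∩B| = 42 + 59 - 9 = 92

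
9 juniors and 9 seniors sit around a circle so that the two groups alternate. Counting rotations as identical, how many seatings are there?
Fix one of the juniors: (9-1)! ways for the remaining juniors, × 9! ways for the seniors = 40320 × 362880 = 14631321600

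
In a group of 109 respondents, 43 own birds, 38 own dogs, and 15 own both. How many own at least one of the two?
|A∪B| = |A| + |B| - |A∩B| = 43 + 38 - 15 = 66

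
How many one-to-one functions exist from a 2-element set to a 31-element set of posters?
P(31,2) = 31!/(31-2)! = 930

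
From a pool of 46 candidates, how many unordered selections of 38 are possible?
C(46,38) = 46!/(38!×8!) = 260932815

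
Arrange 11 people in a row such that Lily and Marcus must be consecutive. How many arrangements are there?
Treat the 2 as one block: (11-2+1)! × 2! = 3628800 × 2 = 7257600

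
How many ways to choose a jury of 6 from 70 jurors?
C(70,6) = 70!/(6!×64!) = 131115985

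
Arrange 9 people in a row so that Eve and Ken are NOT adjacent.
Total - adjacent = 9! - (9-1)!×2 = 362880 - 80640 = 282240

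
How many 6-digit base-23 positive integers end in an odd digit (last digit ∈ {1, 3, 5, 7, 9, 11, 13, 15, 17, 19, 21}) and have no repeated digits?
Last∈{1,3,5,7,9,11,13,15,17,19,21}. Last=0: 0. Last nonzero: 11×21×P(21,4) = 33180840. Total = 33180840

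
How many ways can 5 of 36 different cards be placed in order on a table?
P(36,5) = 36!/(36-5)! = 45239040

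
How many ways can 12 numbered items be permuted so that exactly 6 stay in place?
Choose the 6 fixed points C(12,6) = 924, derange the rest: !6 = Σ_{j=0}^{6} (-1)^j·6!/j! = 720 - 720 + 360 - 120 + 30 - 6 + 1 = 265. Product = 924 × 265 = 244860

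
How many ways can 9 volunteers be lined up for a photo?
9! = 362880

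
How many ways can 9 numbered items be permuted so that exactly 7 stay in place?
Choose the 7 fixed points C(9,7) = 36, derange the rest: !2 = Σ_{j=0}^{2} (-1)^j·2!/j! = 2 - 2 + 1 = 1. Product = 36 × 1 = 36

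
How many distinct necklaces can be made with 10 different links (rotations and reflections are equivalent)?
(10-1)!/2 = 362880/2 = 181440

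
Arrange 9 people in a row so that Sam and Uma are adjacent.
Treat as block: (9-1)! × 2! = 40320 × 2 = 80640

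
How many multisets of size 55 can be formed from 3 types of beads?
C(55+3-1, 3-1) = C(57, 2) = 1596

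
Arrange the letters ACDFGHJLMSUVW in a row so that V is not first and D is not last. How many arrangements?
By inclusion-exclusion: 13! - 2×(13-1)! + (13-2)! = 6227020800 - 958003200 + 39916800 = 5308934400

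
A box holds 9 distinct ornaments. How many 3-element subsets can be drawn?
C(9,3) = 9!/(3!×6!) = 84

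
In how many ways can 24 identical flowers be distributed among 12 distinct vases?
C(24+12-1, 12-1) = C(35, 11) = 417225900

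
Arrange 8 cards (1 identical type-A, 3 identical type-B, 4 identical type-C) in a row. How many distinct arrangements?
8! / (1! × 3! × 4!) = 280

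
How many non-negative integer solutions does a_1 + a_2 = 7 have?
C(7+2-1, 2-1) = C(8, 1) = 8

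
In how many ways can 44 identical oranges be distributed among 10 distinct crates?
C(44+10-1, 10-1) = C(53, 9) = 4431613550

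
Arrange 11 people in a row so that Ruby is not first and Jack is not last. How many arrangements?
By inclusion-exclusion: 11! - 2×(11-1)! + (11-2)! = 39916800 - 7257600 + 362880 = 33022080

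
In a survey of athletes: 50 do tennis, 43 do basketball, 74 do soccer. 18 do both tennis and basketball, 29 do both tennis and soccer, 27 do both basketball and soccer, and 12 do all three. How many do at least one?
|A∪B∪C| = 50+43+74-18-29-27+12 = 105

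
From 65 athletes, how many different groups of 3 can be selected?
C(65,3) = 65!/(3!×62!) = 43680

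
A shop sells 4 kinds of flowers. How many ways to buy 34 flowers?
C(34+4-1, 4-1) = C(37, 3) = 7770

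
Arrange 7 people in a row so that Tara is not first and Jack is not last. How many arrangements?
By inclusion-exclusion: 7! - 2×(7-1)! + (7-2)! = 5040 - 1440 + 120 = 3720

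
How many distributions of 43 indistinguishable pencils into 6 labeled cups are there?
C(43+6-1, 6-1) = C(48, 5) = 1712304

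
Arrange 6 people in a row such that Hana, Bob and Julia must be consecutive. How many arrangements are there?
Treat the 3 as one block: (6-3+1)! × 3! = 24 × 6 = 144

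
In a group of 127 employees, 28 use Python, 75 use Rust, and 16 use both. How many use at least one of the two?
|A∪B| = |A| + |B| - |A∩B| = 28 + 75 - 16 = 87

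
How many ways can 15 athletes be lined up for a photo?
15! = 1307674368000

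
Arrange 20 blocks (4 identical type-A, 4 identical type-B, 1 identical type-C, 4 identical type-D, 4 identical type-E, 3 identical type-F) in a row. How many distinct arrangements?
20! / (4! × 4! × 1! × 4! × 4! × 3!) = 1222160940000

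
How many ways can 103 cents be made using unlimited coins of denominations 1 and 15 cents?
Coefficient of x^103 in 1/(1-x^1) · 1/(1-x^15). Use j coins of 15 for j = 0..⌊103/15⌋ = 6, the rest in 1s: 6 + 1 = 7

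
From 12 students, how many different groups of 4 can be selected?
C(12,4) = 12!/(4!×8!) = 495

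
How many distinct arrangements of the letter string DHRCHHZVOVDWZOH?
15! / (2! × 1! × 2! × 2! × 2! × 1! × 1! × 4!) = 3405402000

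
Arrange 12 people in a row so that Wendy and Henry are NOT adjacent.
Total - adjacent = 12! - (12-1)!×2 = 479001600 - 79833600 = 399168000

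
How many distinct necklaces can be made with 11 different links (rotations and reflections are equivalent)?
(11-1)!/2 = 3628800/2 = 1814400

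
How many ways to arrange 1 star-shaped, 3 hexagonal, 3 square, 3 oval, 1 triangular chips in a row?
11! / (1! × 3! × 3! × 3! × 1!) = 184800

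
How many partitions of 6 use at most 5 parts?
By conjugation, equals partitions of 6 into parts ≤ 5. Let r_j(i) = number of partitions of i into parts ≤ j, for i = 0..6. r_1(i) = 1 for all i; r_j(i) = r_{j-1}(i) + r_j(i-j). Rows j = 2..5: ≤2: 1 1 2 2 3 3 4; ≤3: 1 1 2 3 4 5 7; ≤4: 1 1 2 3 5 6 9; ≤5: 1 1 2 3 5 7 10. r_5(6) = 10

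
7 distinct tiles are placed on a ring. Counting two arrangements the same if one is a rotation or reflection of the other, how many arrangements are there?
(7-1)!/2 = 720/2 = 360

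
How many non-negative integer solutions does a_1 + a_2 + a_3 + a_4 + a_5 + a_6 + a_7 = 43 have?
C(43+7-1, 7-1) = C(49, 6) = 13983816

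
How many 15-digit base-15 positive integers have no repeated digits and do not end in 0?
Last digit: 14 nonzero choices. First digit: 13 (nonzero, ≠last). Middle 13: P(13,13) = 6227020800. Total = 1133317785600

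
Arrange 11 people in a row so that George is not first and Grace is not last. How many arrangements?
By inclusion-exclusion: 11! - 2×(11-1)! + (11-2)! = 39916800 - 7257600 + 362880 = 33022080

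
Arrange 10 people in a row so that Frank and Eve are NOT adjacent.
Total - adjacent = 10! - (10-1)!×2 = 3628800 - 725760 = 2903040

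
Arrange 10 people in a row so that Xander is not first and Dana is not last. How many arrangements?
By inclusion-exclusion: 10! - 2×(10-1)! + (10-2)! = 3628800 - 725760 + 40320 = 2943360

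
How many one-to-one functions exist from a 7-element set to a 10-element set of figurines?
P(10,7) = 10!/(10-7)! = 604800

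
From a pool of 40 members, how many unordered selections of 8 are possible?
C(40,8) = 40!/(8!×32!) = 76904685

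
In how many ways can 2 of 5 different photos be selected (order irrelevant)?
C(5,2) = 5!/(2!×3!) = 10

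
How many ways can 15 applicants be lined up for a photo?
15! = 1307674368000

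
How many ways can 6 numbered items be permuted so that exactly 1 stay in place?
Choose the 1 fixed point C(6,1) = 6, derange the rest: !5 = Σ_{j=0}^{5} (-1)^j·5!/j! = 120 - 120 + 60 - 20 + 5 - 1 = 44. Product = 6 × 44 = 264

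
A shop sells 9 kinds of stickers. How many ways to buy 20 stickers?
C(20+9-1, 9-1) = C(28, 8) = 3108105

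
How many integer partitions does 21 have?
Pentagonal recurrence p(n) = p(n-1) + p(n-2) - p(n-5) - p(n-7) + p(n-12) + p(n-15) - ... gives p(0..20) = 1, 1, 2, 3, 5, 7, 11, 15, 22, 30, 42, 56, 77, 101, 135, 176, 231, 297, 385, 490, 627. p(21) = p(20) + p(19) - p(16) - p(14) + p(9) + p(6) = 627 + 490 - 231 - 135 + 30 + 11 = 792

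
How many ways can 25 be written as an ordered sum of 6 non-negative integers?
C(25+6-1, 6-1) = C(30, 5) = 142506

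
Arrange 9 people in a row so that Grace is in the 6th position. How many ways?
Fix one position: (9-1)! = 40320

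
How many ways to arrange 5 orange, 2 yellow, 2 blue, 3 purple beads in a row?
12! / (5! × 2! × 2! × 3!) = 166320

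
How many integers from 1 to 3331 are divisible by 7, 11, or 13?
⌊3331/7⌋+⌊3331/11⌋+⌊3331/13⌋ - ⌊3331/77⌋-⌊3331/91⌋-⌊3331/143⌋ + ⌊3331/1001⌋ = 475+302+256 - 43-36-23 + 3 = 934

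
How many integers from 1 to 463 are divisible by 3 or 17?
⌊463/3⌋ + ⌊463/17⌋ - ⌊463/51⌋ = 154 + 27 - 9 = 172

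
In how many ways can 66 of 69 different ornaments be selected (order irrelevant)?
C(69,66) = 69!/(66!×3!) = 52394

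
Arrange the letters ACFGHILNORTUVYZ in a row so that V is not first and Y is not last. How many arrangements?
By inclusion-exclusion: 15! - 2×(15-1)! + (15-2)! = 1307674368000 - 174356582400 + 6227020800 = 1139544806400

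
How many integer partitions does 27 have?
Pentagonal recurrence p(n) = p(n-1) + p(n-2) - p(n-5) - p(n-7) + p(n-12) + p(n-15) - ... gives p(0..26) = 1, 1, 2, 3, 5, 7, 11, 15, 22, 30, 42, 56, 77, 101, 135, 176, 231, 297, 385, 490, 627, 792, 1002, 1255, 1575, 1958, 2436. p(27) = p(26) + p(25) - p(22) - p(20) + p(15) + p(12) - p(5) - p(1) = 2436 + 1958 - 1002 - 627 + 176 + 77 - 7 - 1 = 3010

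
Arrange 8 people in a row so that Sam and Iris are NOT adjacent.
Total - adjacent = 8! - (8-1)!×2 = 40320 - 10080 = 30240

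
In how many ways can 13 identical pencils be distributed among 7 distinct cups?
C(13+7-1, 7-1) = C(19, 6) = 27132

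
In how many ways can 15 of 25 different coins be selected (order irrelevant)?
C(25,15) = 25!/(15!×10!) = 3268760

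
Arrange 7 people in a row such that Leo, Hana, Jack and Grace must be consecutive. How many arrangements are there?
Treat the 4 as one block: (7-4+1)! × 4! = 24 × 24 = 576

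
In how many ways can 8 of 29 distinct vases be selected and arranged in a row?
P(29,8) = 29!/(29-8)! = 173059286400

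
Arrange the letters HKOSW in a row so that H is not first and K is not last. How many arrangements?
By inclusion-exclusion: 5! - 2×(5-1)! + (5-2)! = 120 - 48 + 6 = 78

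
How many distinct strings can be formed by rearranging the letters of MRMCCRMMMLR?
11! / (3! × 5! × 1! × 2!) = 27720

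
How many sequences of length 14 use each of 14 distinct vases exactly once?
14! = 87178291200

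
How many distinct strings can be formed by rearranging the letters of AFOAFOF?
7! / (2! × 2! × 3!) = 210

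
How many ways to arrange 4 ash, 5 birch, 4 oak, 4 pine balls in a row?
17! / (4! × 5! × 4! × 4!) = 214414200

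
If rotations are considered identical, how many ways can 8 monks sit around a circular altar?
Circular: fix one position, arrange the rest. (8-1)! = 5040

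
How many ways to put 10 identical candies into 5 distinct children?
C(10+5-1, 5-1) = C(14, 4) = 1001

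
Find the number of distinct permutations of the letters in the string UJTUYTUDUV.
10! / (2! × 1! × 1! × 4! × 1! × 1!) = 75600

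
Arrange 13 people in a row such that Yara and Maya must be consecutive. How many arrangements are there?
Treat the 2 as one block: (13-2+1)! × 2! = 479001600 × 2 = 958003200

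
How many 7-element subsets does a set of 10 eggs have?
C(10,7) = 10!/(7!×3!) = 120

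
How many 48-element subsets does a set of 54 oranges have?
C(54,48) = 54!/(48!×6!) = 25827165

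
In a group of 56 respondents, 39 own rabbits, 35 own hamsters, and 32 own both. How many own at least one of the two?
|A∪B| = |A| + |B| - |A∩B| = 39 + 35 - 32 = 42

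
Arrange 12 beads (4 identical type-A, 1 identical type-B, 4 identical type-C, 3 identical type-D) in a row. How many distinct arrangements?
12! / (4! × 1! × 4! × 3!) = 138600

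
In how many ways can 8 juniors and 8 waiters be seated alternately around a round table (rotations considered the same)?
Fix one of the juniors: (8-1)! ways for the remaining juniors, × 8! ways for the waiters = 5040 × 40320 = 203212800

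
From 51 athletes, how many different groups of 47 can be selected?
C(51,47) = 51!/(47!×4!) = 249900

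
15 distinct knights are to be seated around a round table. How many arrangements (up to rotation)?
Circular: fix one position, arrange the rest. (15-1)! = 87178291200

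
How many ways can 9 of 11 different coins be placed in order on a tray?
P(11,9) = 11!/(11-9)! = 19958400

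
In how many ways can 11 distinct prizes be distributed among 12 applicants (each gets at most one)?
P(12,11) = 12!/(12-11)! = 479001600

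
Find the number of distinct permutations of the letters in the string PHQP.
4! / (1! × 2! × 1!) = 12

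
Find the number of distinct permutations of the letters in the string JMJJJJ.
6! / (5! × 1!) = 6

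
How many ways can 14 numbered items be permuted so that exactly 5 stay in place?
Choose the 5 fixed points C(14,5) = 2002, derange the rest: !9 = Σ_{j=0}^{9} (-1)^j·9!/j! = 362880 - 362880 + 181440 - 60480 + 15120 - 3024 + 504 - 72 + 9 - 1 = 133496. Product = 2002 × 133496 = 267258992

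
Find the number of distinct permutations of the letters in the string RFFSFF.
6! / (4! × 1! × 1!) = 30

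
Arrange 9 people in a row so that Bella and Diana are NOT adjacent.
Total - adjacent = 9! - (9-1)!×2 = 362880 - 80640 = 282240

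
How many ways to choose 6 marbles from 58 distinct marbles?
C(58,6) = 58!/(6!×52!) = 40475358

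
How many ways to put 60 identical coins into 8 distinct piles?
C(60+8-1, 8-1) = C(67, 7) = 869648208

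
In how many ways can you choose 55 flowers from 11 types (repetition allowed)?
C(55+11-1, 11-1) = C(65, 10) = 179013799328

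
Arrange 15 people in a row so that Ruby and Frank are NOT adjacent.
Total - adjacent = 15! - (15-1)!×2 = 1307674368000 - 174356582400 = 1133317785600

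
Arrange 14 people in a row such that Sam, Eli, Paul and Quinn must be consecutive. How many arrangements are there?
Treat the 4 as one block: (14-4+1)! × 4! = 39916800 × 24 = 958003200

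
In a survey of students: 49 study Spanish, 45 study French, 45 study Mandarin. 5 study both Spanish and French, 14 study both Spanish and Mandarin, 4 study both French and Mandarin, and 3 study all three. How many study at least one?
|A∪B∪C| = 49+45+45-5-14-4+3 = 119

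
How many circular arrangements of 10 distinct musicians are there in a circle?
Circular: fix one position, arrange the rest. (10-1)! = 362880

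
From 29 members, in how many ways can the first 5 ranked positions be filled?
P(29,5) = 29!/(29-5)! = 14250600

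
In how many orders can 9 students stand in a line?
9! = 362880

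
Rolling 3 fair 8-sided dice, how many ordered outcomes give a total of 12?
Coefficient of x^12 in (x + x² + ... + x^8)^3. By inclusion-exclusion on dice exceeding 8: Σ_j (-1)^j C(3,j)·C(12-1-8j, 2) = C(3,0)·C(11,2) - C(3,1)·C(3,2) = 1·55 - 3·3 = 46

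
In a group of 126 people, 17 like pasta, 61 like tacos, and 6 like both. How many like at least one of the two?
|A∪B| = |A| + |B| - |A∩B| = 17 + 61 - 6 = 72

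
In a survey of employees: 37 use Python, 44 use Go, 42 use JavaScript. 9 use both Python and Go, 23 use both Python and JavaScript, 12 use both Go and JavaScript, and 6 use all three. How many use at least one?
|A∪B∪C| = 37+44+42-9-23-12+6 = 85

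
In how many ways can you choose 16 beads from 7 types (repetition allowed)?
C(16+7-1, 7-1) = C(22, 6) = 74613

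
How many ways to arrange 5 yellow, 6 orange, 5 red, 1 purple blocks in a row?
17! / (5! × 6! × 5! × 1!) = 34306272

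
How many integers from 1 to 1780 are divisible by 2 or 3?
⌊1780/2⌋ + ⌊1780/3⌋ - ⌊1780/6⌋ = 890 + 593 - 296 = 1187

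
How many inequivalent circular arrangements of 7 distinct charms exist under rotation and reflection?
(7-1)!/2 = 720/2 = 360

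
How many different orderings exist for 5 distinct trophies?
5! = 120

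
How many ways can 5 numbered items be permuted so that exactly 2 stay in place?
Choose the 2 fixed points C(5,2) = 10, derange the rest: !3 = Σ_{j=0}^{3} (-1)^j·3!/j! = 6 - 6 + 3 - 1 = 2. Product = 10 × 2 = 20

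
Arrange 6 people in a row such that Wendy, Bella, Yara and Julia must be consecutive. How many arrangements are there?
Treat the 4 as one block: (6-4+1)! × 4! = 6 × 24 = 144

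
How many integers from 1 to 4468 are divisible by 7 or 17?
⌊4468/7⌋ + ⌊4468/17⌋ - ⌊4468/119⌋ = 638 + 262 - 37 = 863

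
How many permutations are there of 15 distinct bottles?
15! = 1307674368000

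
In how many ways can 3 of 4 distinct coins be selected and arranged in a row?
P(4,3) = 4!/(4-3)! = 24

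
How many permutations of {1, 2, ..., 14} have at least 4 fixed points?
Exactly j fixed points: C(14,j)·!(14-j); sum over j ≥ 4 (derangement numbers via !m = (m-1)·(!(m-1) + !(m-2)): !0..!10 = 1, 0, 1, 2, 9, 44, 265, 1854, 14833, 133496, 1334961). Σ_{j=4}^{14} C(14,j)·!(14-j) = C(14,4)·!10 + C(14,5)·!9 + C(14,6)·!8 + C(14,7)·!7 + C(14,8)·!6 + C(14,9)·!5 + C(14,10)·!4 + C(14,11)·!3 + C(14,12)·!2 + C(14,13)·!1 + C(14,14)·!0 = 1001·1334961 + 2002·133496 + 3003·14833 + 3432·1854 + 3003·265 + 2002·44 + 1001·9 + 364·2 + 91·1 + 14·0 + 1·1 = 1655355092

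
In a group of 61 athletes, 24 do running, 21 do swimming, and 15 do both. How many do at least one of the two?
|A∪B| = |A| + |B| - |A∩B| = 24 + 21 - 15 = 30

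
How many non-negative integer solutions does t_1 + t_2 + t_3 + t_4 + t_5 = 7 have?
C(7+5-1, 5-1) = C(11, 4) = 330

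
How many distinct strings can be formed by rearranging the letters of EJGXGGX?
7! / (2! × 1! × 3! × 1!) = 420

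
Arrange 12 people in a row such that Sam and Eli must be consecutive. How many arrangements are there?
Treat the 2 as one block: (12-2+1)! × 2! = 39916800 × 2 = 79833600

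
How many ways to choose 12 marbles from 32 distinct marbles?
C(32,12) = 32!/(12!×20!) = 225792840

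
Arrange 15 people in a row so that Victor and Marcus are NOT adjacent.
Total - adjacent = 15! - (15-1)!×2 = 1307674368000 - 174356582400 = 1133317785600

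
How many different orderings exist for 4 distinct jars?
4! = 24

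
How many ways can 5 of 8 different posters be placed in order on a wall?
P(8,5) = 8!/(8-5)! = 6720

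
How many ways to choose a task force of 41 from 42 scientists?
C(42,41) = 42!/(41!×1!) = 42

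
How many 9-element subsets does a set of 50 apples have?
C(50,9) = 50!/(9!×41!) = 2505433700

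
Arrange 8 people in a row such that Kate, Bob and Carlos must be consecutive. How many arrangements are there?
Treat the 3 as one block: (8-3+1)! × 3! = 720 × 6 = 4320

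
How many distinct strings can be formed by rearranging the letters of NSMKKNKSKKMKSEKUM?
17! / (3! × 7! × 3! × 2! × 1! × 1!) = 980179200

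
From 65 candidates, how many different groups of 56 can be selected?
C(65,56) = 65!/(56!×9!) = 31966749880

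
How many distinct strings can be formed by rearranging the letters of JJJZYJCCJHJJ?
12! / (2! × 1! × 7! × 1! × 1!) = 47520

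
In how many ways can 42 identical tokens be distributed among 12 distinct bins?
C(42+12-1, 12-1) = C(53, 11) = 76223753060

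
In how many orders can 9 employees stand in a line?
9! = 362880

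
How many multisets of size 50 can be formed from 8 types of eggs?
C(50+8-1, 8-1) = C(57, 7) = 264385836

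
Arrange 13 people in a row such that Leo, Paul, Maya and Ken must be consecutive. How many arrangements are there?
Treat the 4 as one block: (13-4+1)! × 4! = 3628800 × 24 = 87091200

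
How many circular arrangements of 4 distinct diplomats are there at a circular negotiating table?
Circular: fix one position, arrange the rest. (4-1)! = 6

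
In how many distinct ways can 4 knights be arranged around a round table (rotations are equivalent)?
Circular: fix one position, arrange the rest. (4-1)! = 6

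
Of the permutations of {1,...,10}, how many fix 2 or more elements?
Exactly j fixed points: C(10,j)·!(10-j); sum over j ≥ 2 (derangement numbers via !m = (m-1)·(!(m-1) + !(m-2)): !0..!8 = 1, 0, 1, 2, 9, 44, 265, 1854, 14833). Σ_{j=2}^{10} C(10,j)·!(10-j) = C(10,2)·!8 + C(10,3)·!7 + C(10,4)·!6 + C(10,5)·!5 + C(10,6)·!4 + C(10,7)·!3 + C(10,8)·!2 + C(10,9)·!1 + C(10,10)·!0 = 45·14833 + 120·1854 + 210·265 + 252·44 + 210·9 + 120·2 + 45·1 + 10·0 + 1·1 = 958879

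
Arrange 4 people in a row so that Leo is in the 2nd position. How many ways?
Fix one position: (4-1)! = 6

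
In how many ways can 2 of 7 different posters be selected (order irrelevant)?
C(7,2) = 7!/(2!×5!) = 21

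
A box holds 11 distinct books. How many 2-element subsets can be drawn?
C(11,2) = 11!/(2!×9!) = 55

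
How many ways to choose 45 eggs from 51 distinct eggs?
C(51,45) = 51!/(45!×6!) = 18009460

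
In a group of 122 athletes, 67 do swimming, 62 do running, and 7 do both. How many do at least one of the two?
|A∪B| = |A| + |B| - |A∩B| = 67 + 62 - 7 = 122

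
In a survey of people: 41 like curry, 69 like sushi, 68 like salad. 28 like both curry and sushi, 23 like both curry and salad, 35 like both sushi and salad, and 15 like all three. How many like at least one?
|A∪B∪C| = 41+69+68-28-23-35+15 = 107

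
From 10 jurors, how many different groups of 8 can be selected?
C(10,8) = 10!/(8!×2!) = 45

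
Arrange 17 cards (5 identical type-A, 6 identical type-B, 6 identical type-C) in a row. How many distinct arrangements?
17! / (5! × 6! × 6!) = 5717712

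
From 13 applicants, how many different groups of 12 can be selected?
C(13,12) = 13!/(12!×1!) = 13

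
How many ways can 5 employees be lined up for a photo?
5! = 120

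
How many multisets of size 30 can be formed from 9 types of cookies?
C(30+9-1, 9-1) = C(38, 8) = 48903492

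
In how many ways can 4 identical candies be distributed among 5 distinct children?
C(4+5-1, 5-1) = C(8, 4) = 70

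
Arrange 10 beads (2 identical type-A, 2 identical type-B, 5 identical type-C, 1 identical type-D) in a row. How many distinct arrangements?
10! / (2! × 2! × 5! × 1!) = 7560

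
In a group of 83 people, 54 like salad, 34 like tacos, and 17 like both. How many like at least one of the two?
|A∪B| = |A| + |B| - |A∩B| = 54 + 34 - 17 = 71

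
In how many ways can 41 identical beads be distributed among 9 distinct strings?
C(41+9-1, 9-1) = C(49, 8) = 450978066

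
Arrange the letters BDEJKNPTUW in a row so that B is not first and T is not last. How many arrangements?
By inclusion-exclusion: 10! - 2×(10-1)! + (10-2)! = 3628800 - 725760 + 40320 = 2943360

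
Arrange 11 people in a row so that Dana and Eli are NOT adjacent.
Total - adjacent = 11! - (11-1)!×2 = 39916800 - 7257600 = 32659200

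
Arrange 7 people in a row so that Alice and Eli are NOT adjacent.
Total - adjacent = 7! - (7-1)!×2 = 5040 - 1440 = 3600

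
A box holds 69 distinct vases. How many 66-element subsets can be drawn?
C(69,66) = 69!/(66!×3!) = 52394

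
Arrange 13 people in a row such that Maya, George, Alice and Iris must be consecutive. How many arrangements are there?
Treat the 4 as one block: (13-4+1)! × 4! = 3628800 × 24 = 87091200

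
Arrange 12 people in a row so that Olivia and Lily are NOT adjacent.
Total - adjacent = 12! - (12-1)!×2 = 479001600 - 79833600 = 399168000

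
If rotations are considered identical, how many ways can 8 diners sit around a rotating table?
Circular: fix one position, arrange the rest. (8-1)! = 5040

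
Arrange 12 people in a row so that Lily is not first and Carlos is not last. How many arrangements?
By inclusion-exclusion: 12! - 2×(12-1)! + (12-2)! = 479001600 - 79833600 + 3628800 = 402796800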